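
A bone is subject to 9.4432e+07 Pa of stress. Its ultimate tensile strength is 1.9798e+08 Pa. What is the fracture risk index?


FRI = applied / ultimate
FRI = 9.4432e+07 / 1.9798e+08
FRI = 0.4770


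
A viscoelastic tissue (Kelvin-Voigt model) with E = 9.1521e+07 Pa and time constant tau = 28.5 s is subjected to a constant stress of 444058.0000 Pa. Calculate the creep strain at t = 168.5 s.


epsilon(t) = (sigma/E) * (1 - exp(-t/tau))
sigma/E = 444058.0000 / 9.1521e+07 = 0.0049
exp(-t/tau) = exp(-168.5 / 28.5) = 0.0027
epsilon = 0.0049 * (1 - 0.0027)
epsilon = 0.0048


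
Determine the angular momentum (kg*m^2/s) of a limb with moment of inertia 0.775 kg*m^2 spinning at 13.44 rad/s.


L = I * omega
L = 0.775 * 13.44
L = 10.4160


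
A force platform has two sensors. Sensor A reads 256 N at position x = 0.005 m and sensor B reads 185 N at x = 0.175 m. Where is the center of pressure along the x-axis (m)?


COP_x = (F1*x1 + F2*x2) / (F1 + F2)
COP_x = (256*0.005 + 185*0.175) / (256 + 185)
Numerator = 33.6550
Denominator = 441
COP_x = 0.0763


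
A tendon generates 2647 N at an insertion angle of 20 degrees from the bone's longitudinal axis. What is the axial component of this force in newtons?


F_eff = F_tendon * cos(theta)
theta = 20 deg = 0.3491 rad
cos(theta) = 0.9397
F_eff = 2647 * 0.9397
F_eff = 2487.3664


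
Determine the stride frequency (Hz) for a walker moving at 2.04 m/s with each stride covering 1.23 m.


f = v / stride_length
f = 2.04 / 1.23
f = 1.6585


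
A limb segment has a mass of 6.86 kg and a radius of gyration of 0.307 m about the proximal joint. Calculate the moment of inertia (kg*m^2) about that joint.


I = m * k^2
I = 6.86 * 0.307^2
k^2 = 0.0942
I = 0.6465


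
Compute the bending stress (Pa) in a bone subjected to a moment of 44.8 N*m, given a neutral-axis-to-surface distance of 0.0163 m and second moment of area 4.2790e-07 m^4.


sigma = M * c / I
sigma = 44.8 * 0.0163 / 4.2790e-07
M * c = 0.7302
sigma = 1.7066e+06


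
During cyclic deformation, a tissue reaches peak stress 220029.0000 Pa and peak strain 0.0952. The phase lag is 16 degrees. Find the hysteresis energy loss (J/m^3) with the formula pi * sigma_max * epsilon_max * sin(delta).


E_loss = pi * sigma_max * epsilon_max * sin(delta)
delta = 16 deg = 0.2793 rad
sin(delta) = 0.2756
E_loss = pi * 220029.0000 * 0.0952 * 0.2756
E_loss = 18138.6442


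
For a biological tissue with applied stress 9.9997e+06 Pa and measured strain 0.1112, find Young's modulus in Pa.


E = stress / strain
E = 9.9997e+06 / 0.1112
E = 8.9925e+07


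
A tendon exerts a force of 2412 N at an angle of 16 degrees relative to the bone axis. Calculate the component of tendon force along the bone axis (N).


F_eff = F_tendon * cos(theta)
theta = 16 deg = 0.2793 rad
cos(theta) = 0.9613
F_eff = 2412 * 0.9613
F_eff = 2318.5632


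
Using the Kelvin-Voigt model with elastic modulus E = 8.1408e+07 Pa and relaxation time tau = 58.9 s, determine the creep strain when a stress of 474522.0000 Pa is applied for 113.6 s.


epsilon(t) = (sigma/E) * (1 - exp(-t/tau))
sigma/E = 474522.0000 / 8.1408e+07 = 0.0058
exp(-t/tau) = exp(-113.6 / 58.9) = 0.1453
epsilon = 0.0058 * (1 - 0.1453)
epsilon = 0.0050


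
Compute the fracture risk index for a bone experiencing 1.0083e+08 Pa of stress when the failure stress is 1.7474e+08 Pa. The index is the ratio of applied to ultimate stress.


FRI = applied / ultimate
FRI = 1.0083e+08 / 1.7474e+08
FRI = 0.5770


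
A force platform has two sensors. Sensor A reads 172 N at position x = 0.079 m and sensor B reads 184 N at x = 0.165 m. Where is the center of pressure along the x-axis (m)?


COP_x = (F1*x1 + F2*x2) / (F1 + F2)
COP_x = (172*0.079 + 184*0.165) / (172 + 184)
Numerator = 43.9480
Denominator = 356
COP_x = 0.1234


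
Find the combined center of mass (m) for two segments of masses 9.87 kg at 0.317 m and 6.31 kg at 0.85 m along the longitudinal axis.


COM = (m1*x1 + m2*x2) / (m1 + m2)
COM = (9.87*0.317 + 6.31*0.85) / (9.87 + 6.31)
Numerator = 8.4923
Denominator = 16.1800
COM = 0.5249


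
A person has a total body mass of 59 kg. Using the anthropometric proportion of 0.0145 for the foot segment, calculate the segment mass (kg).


m_segment = body_mass * fraction
m_segment = 59 * 0.0145
m_segment = 0.8555


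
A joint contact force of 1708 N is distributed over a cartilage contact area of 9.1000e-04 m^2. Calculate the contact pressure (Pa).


P = F / A
P = 1708 / 9.1000e-04
P = 1.8769e+06


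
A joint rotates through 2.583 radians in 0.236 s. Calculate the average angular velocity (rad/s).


omega = delta_theta / delta_t
omega = 2.583 / 0.236
omega = 10.9449


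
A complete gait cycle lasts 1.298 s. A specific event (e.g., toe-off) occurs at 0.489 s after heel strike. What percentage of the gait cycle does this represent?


pct = (event_time / cycle_time) * 100
pct = (0.489 / 1.298) * 100
ratio = 0.3767
pct = 37.6733


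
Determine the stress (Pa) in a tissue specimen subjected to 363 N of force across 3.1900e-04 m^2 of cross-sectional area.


stress = F / A
stress = 363 / 3.1900e-04
stress = 1.1379e+06


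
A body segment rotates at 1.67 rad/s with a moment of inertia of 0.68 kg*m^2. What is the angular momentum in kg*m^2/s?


L = I * omega
L = 0.68 * 1.67
L = 1.1356


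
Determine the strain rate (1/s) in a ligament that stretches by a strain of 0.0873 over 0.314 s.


strain_rate = delta_strain / delta_t
strain_rate = 0.0873 / 0.314
strain_rate = 0.2780


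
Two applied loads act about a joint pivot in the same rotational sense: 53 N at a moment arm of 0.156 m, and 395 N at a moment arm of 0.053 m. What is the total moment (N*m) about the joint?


M = F1 * d1 + F2 * d2
M = 53 * 0.156 + 395 * 0.053
M = 8.2680 + 20.9350
M = 29.2030


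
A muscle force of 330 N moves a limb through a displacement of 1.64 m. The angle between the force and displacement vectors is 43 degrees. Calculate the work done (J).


W = F * d * cos(theta)
theta = 43 deg = 0.7505 rad
cos(theta) = 0.7314
W = 330 * 1.64 * 0.7314
W = 395.8086


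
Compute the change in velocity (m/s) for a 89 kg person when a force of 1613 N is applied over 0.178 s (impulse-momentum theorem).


J = F * dt = 1613 * 0.178 = 287.1140 N*s
delta_v = J / m
delta_v = 287.1140 / 89
delta_v = 3.2260


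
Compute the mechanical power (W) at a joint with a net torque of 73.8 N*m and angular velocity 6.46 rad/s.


P = M * omega
P = 73.8 * 6.46
P = 476.7480


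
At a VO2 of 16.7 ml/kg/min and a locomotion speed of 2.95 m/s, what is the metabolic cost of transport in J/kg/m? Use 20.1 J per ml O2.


Power per kg = VO2 * 20.1 / 60
Power per kg = 16.7 * 20.1 / 60 = 5.5945 W/kg
Cost = power_per_kg / speed
Cost = 5.5945 / 2.95
Cost = 1.8964


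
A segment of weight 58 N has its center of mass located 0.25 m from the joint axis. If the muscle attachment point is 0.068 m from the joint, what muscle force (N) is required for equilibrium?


F_muscle = W * d_load / d_muscle
F_muscle = 58 * 0.25 / 0.068
Numerator = 14.5000
F_muscle = 213.2353


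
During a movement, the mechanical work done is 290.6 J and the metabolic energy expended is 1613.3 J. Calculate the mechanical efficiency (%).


eta = (W_mech / E_meta) * 100
eta = (290.6 / 1613.3) * 100
ratio = 0.1801
eta = 18.0128


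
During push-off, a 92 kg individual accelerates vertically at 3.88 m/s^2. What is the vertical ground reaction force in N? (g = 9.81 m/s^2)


GRF = m * (g + a)
GRF = 92 * (9.81 + 3.88)
GRF = 92 * 13.6900
GRF = 1259.4800


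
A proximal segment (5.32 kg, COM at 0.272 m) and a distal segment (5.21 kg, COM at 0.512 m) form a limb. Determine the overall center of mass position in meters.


COM = (m1*x1 + m2*x2) / (m1 + m2)
COM = (5.32*0.272 + 5.21*0.512) / (5.32 + 5.21)
Numerator = 4.1146
Denominator = 10.5300
COM = 0.3907


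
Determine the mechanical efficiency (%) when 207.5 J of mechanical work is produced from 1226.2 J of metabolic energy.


eta = (W_mech / E_meta) * 100
eta = (207.5 / 1226.2) * 100
ratio = 0.1692
eta = 16.9222


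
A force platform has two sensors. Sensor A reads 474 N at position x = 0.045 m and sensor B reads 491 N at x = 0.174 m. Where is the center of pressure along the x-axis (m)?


COP_x = (F1*x1 + F2*x2) / (F1 + F2)
COP_x = (474*0.045 + 491*0.174) / (474 + 491)
Numerator = 106.7640
Denominator = 965
COP_x = 0.1106


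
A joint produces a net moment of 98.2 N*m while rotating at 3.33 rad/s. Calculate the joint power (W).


P = M * omega
P = 98.2 * 3.33
P = 327.0060


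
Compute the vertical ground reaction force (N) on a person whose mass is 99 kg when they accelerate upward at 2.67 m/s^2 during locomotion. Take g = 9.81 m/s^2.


GRF = m * (g + a)
GRF = 99 * (9.81 + 2.67)
GRF = 99 * 12.4800
GRF = 1235.5200


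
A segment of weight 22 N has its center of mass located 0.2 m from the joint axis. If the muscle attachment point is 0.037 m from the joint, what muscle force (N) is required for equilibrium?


F_muscle = W * d_load / d_muscle
F_muscle = 22 * 0.2 / 0.037
Numerator = 4.4000
F_muscle = 118.9189


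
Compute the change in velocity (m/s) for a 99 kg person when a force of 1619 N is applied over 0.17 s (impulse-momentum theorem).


J = F * dt = 1619 * 0.17 = 275.2300 N*s
delta_v = J / m
delta_v = 275.2300 / 99
delta_v = 2.7801


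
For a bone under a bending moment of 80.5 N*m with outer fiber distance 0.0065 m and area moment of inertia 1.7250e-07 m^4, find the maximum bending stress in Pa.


sigma = M * c / I
sigma = 80.5 * 0.0065 / 1.7250e-07
M * c = 0.5232
sigma = 3.0333e+06


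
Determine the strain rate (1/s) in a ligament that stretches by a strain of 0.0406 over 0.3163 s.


strain_rate = delta_strain / delta_t
strain_rate = 0.0406 / 0.3163
strain_rate = 0.1284


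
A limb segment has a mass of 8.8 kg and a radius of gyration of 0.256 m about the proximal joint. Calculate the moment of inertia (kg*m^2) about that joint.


I = m * k^2
I = 8.8 * 0.256^2
k^2 = 0.0655
I = 0.5767


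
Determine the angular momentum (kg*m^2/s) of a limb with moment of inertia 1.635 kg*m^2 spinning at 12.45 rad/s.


L = I * omega
L = 1.635 * 12.45
L = 20.3558


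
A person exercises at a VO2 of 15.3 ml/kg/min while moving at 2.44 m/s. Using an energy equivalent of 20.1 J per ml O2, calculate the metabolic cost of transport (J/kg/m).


Power per kg = VO2 * 20.1 / 60
Power per kg = 15.3 * 20.1 / 60 = 5.1255 W/kg
Cost = power_per_kg / speed
Cost = 5.1255 / 2.44
Cost = 2.1006


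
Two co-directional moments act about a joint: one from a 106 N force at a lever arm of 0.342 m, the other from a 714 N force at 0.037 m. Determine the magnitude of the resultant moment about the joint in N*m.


M = F1 * d1 + F2 * d2
M = 106 * 0.342 + 714 * 0.037
M = 36.2520 + 26.4180
M = 62.6700


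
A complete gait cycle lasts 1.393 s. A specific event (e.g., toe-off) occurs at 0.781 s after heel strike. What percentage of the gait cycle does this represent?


pct = (event_time / cycle_time) * 100
pct = (0.781 / 1.393) * 100
ratio = 0.5607
pct = 56.0660


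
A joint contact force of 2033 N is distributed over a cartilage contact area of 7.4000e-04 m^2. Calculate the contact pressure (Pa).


P = F / A
P = 2033 / 7.4000e-04
P = 2.7473e+06


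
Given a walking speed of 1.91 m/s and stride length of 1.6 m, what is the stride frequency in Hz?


f = v / stride_length
f = 1.91 / 1.6
f = 1.1937


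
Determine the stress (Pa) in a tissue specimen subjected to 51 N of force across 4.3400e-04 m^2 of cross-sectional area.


stress = F / A
stress = 51 / 4.3400e-04
stress = 117511.5207


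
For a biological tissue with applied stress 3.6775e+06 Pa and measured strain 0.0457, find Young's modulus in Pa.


E = stress / strain
E = 3.6775e+06 / 0.0457
E = 8.0470e+07


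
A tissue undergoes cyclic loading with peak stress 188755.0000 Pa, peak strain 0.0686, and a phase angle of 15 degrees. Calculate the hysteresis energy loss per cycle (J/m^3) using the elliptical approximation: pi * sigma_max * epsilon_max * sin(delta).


E_loss = pi * sigma_max * epsilon_max * sin(delta)
delta = 15 deg = 0.2618 rad
sin(delta) = 0.2588
E_loss = pi * 188755.0000 * 0.0686 * 0.2588
E_loss = 10528.5529


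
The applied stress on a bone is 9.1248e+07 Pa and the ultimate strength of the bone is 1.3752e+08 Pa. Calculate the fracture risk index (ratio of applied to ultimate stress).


FRI = applied / ultimate
FRI = 9.1248e+07 / 1.3752e+08
FRI = 0.6635


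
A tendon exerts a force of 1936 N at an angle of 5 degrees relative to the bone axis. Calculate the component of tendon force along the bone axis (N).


F_eff = F_tendon * cos(theta)
theta = 5 deg = 0.0873 rad
cos(theta) = 0.9962
F_eff = 1936 * 0.9962
F_eff = 1928.6329


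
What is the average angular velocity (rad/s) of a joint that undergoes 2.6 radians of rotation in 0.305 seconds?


omega = delta_theta / delta_t
omega = 2.6 / 0.305
omega = 8.5246


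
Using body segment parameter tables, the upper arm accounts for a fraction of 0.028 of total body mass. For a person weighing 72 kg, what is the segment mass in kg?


m_segment = body_mass * fraction
m_segment = 72 * 0.028
m_segment = 2.0160


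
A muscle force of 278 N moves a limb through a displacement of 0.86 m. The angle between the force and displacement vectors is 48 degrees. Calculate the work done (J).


W = F * d * cos(theta)
theta = 48 deg = 0.8378 rad
cos(theta) = 0.6691
W = 278 * 0.86 * 0.6691
W = 159.9757


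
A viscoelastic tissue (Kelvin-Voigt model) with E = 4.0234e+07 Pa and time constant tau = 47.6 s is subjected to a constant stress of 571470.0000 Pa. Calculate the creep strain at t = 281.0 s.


epsilon(t) = (sigma/E) * (1 - exp(-t/tau))
sigma/E = 571470.0000 / 4.0234e+07 = 0.0142
exp(-t/tau) = exp(-281.0 / 47.6) = 0.0027
epsilon = 0.0142 * (1 - 0.0027)
epsilon = 0.0142


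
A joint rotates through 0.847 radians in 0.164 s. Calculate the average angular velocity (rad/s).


omega = delta_theta / delta_t
omega = 0.847 / 0.164
omega = 5.1646


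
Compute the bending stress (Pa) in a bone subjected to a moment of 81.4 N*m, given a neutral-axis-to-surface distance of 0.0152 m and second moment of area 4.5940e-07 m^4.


sigma = M * c / I
sigma = 81.4 * 0.0152 / 4.5940e-07
M * c = 1.2373
sigma = 2.6933e+06


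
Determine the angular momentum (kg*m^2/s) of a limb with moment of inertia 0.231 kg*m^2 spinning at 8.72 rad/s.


L = I * omega
L = 0.231 * 8.72
L = 2.0143


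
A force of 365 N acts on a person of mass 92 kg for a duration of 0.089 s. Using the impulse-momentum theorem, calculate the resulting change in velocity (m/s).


J = F * dt = 365 * 0.089 = 32.4850 N*s
delta_v = J / m
delta_v = 32.4850 / 92
delta_v = 0.3531


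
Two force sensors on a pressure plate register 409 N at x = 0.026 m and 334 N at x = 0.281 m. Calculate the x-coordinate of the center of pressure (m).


COP_x = (F1*x1 + F2*x2) / (F1 + F2)
COP_x = (409*0.026 + 334*0.281) / (409 + 334)
Numerator = 104.4880
Denominator = 743
COP_x = 0.1406


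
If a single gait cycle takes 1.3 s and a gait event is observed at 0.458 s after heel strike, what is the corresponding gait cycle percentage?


pct = (event_time / cycle_time) * 100
pct = (0.458 / 1.3) * 100
ratio = 0.3523
pct = 35.2308


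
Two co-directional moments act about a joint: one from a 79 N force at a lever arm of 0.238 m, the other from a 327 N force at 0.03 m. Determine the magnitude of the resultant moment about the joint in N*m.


M = F1 * d1 + F2 * d2
M = 79 * 0.238 + 327 * 0.03
M = 18.8020 + 9.8100
M = 28.6120


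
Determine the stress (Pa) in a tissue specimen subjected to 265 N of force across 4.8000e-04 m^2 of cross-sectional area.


stress = F / A
stress = 265 / 4.8000e-04
stress = 552083.3333


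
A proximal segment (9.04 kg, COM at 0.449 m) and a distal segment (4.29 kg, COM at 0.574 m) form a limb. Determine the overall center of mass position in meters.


COM = (m1*x1 + m2*x2) / (m1 + m2)
COM = (9.04*0.449 + 4.29*0.574) / (9.04 + 4.29)
Numerator = 6.5214
Denominator = 13.3300
COM = 0.4892


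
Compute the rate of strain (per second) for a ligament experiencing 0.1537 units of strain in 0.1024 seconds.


strain_rate = delta_strain / delta_t
strain_rate = 0.1537 / 0.1024
strain_rate = 1.5010


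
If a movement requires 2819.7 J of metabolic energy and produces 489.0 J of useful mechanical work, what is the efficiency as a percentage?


eta = (W_mech / E_meta) * 100
eta = (489.0 / 2819.7) * 100
ratio = 0.1734
eta = 17.3423


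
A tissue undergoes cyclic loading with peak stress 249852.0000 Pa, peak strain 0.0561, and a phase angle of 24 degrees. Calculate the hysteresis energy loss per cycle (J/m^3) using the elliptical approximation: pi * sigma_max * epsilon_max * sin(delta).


E_loss = pi * sigma_max * epsilon_max * sin(delta)
delta = 24 deg = 0.4189 rad
sin(delta) = 0.4067
E_loss = pi * 249852.0000 * 0.0561 * 0.4067
E_loss = 17910.5476


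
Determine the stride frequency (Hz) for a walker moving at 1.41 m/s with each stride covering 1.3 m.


f = v / stride_length
f = 1.41 / 1.3
f = 1.0846


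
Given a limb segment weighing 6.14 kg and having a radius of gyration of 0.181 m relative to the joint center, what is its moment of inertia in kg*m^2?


I = m * k^2
I = 6.14 * 0.181^2
k^2 = 0.0328
I = 0.2012


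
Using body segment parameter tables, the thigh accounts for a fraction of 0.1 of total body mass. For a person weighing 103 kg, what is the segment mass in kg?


m_segment = body_mass * fraction
m_segment = 103 * 0.1
m_segment = 10.3000


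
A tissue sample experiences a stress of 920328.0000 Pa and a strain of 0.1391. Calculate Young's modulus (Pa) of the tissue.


E = stress / strain
E = 920328.0000 / 0.1391
E = 6.6163e+06


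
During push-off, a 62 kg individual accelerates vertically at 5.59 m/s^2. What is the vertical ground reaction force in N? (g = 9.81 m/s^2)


GRF = m * (g + a)
GRF = 62 * (9.81 + 5.59)
GRF = 62 * 15.4000
GRF = 954.8000


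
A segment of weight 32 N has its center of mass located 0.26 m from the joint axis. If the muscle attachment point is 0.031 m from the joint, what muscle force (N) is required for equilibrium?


F_muscle = W * d_load / d_muscle
F_muscle = 32 * 0.26 / 0.031
Numerator = 8.3200
F_muscle = 268.3871


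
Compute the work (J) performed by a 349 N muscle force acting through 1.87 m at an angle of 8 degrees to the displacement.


W = F * d * cos(theta)
theta = 8 deg = 0.1396 rad
cos(theta) = 0.9903
W = 349 * 1.87 * 0.9903
W = 646.2786


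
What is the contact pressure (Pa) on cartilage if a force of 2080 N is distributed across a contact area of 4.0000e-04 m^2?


P = F / A
P = 2080 / 4.0000e-04
P = 5.2000e+06


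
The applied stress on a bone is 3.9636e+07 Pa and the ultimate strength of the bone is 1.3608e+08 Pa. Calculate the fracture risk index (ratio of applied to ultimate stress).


FRI = applied / ultimate
FRI = 3.9636e+07 / 1.3608e+08
FRI = 0.2913


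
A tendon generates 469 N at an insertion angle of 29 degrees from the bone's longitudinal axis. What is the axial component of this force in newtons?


F_eff = F_tendon * cos(theta)
theta = 29 deg = 0.5061 rad
cos(theta) = 0.8746
F_eff = 469 * 0.8746
F_eff = 410.1966


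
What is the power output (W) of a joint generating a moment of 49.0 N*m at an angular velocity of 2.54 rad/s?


P = M * omega
P = 49.0 * 2.54
P = 124.4600


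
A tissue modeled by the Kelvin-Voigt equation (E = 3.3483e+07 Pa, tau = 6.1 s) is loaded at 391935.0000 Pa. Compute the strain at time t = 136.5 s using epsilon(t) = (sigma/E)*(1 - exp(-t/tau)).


epsilon(t) = (sigma/E) * (1 - exp(-t/tau))
sigma/E = 391935.0000 / 3.3483e+07 = 0.0117
exp(-t/tau) = exp(-136.5 / 6.1) = 1.9132e-10
epsilon = 0.0117 * (1 - 1.9132e-10)
epsilon = 0.0117


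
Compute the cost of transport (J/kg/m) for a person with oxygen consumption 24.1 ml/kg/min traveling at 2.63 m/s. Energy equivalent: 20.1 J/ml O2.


Power per kg = VO2 * 20.1 / 60
Power per kg = 24.1 * 20.1 / 60 = 8.0735 W/kg
Cost = power_per_kg / speed
Cost = 8.0735 / 2.63
Cost = 3.0698


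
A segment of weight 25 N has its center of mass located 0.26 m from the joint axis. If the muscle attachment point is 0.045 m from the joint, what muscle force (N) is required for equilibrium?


F_muscle = W * d_load / d_muscle
F_muscle = 25 * 0.26 / 0.045
Numerator = 6.5000
F_muscle = 144.4444


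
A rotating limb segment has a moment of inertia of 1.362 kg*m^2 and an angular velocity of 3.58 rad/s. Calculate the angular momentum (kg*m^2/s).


L = I * omega
L = 1.362 * 3.58
L = 4.8760


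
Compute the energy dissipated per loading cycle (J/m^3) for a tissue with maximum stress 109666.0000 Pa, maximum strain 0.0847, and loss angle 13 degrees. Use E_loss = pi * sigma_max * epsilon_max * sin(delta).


E_loss = pi * sigma_max * epsilon_max * sin(delta)
delta = 13 deg = 0.2269 rad
sin(delta) = 0.2250
E_loss = pi * 109666.0000 * 0.0847 * 0.2250
E_loss = 6564.3740


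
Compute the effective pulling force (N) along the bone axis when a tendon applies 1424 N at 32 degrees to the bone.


F_eff = F_tendon * cos(theta)
theta = 32 deg = 0.5585 rad
cos(theta) = 0.8480
F_eff = 1424 * 0.8480
F_eff = 1207.6205


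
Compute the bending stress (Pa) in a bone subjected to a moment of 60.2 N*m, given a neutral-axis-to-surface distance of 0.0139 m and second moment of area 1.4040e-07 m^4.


sigma = M * c / I
sigma = 60.2 * 0.0139 / 1.4040e-07
M * c = 0.8368
sigma = 5.9600e+06


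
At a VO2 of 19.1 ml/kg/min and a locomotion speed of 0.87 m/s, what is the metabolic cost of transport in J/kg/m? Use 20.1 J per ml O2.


Power per kg = VO2 * 20.1 / 60
Power per kg = 19.1 * 20.1 / 60 = 6.3985 W/kg
Cost = power_per_kg / speed
Cost = 6.3985 / 0.87
Cost = 7.3546


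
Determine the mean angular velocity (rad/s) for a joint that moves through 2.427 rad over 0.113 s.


omega = delta_theta / delta_t
omega = 2.427 / 0.113
omega = 21.4779


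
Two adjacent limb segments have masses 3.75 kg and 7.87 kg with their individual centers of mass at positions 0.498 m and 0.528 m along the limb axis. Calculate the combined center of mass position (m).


COM = (m1*x1 + m2*x2) / (m1 + m2)
COM = (3.75*0.498 + 7.87*0.528) / (3.75 + 7.87)
Numerator = 6.0229
Denominator = 11.6200
COM = 0.5183


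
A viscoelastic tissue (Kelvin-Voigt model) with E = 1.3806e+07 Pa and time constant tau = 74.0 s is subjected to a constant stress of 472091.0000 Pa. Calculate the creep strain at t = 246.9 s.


epsilon(t) = (sigma/E) * (1 - exp(-t/tau))
sigma/E = 472091.0000 / 1.3806e+07 = 0.0342
exp(-t/tau) = exp(-246.9 / 74.0) = 0.0356
epsilon = 0.0342 * (1 - 0.0356)
epsilon = 0.0330


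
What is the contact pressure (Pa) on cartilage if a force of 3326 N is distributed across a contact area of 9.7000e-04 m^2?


P = F / A
P = 3326 / 9.7000e-04
P = 3.4289e+06


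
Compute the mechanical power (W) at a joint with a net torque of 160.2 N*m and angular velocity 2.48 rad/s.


P = M * omega
P = 160.2 * 2.48
P = 397.2960


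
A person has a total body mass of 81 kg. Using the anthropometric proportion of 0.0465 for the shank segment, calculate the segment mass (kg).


m_segment = body_mass * fraction
m_segment = 81 * 0.0465
m_segment = 3.7665


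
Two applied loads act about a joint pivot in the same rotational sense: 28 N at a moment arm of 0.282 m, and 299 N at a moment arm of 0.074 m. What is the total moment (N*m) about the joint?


M = F1 * d1 + F2 * d2
M = 28 * 0.282 + 299 * 0.074
M = 7.8960 + 22.1260
M = 30.0220


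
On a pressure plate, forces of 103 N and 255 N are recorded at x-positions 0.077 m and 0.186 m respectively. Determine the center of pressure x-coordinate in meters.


COP_x = (F1*x1 + F2*x2) / (F1 + F2)
COP_x = (103*0.077 + 255*0.186) / (103 + 255)
Numerator = 55.3610
Denominator = 358
COP_x = 0.1546


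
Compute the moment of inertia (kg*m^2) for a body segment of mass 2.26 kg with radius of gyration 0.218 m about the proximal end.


I = m * k^2
I = 2.26 * 0.218^2
k^2 = 0.0475
I = 0.1074


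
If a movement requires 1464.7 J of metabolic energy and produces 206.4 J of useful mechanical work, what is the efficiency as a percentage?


eta = (W_mech / E_meta) * 100
eta = (206.4 / 1464.7) * 100
ratio = 0.1409
eta = 14.0916


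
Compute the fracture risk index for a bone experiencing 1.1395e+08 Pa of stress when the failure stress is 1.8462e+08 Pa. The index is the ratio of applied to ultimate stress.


FRI = applied / ultimate
FRI = 1.1395e+08 / 1.8462e+08
FRI = 0.6172


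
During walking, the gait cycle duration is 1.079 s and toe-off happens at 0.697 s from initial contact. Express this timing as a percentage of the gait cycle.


pct = (event_time / cycle_time) * 100
pct = (0.697 / 1.079) * 100
ratio = 0.6460
pct = 64.5968


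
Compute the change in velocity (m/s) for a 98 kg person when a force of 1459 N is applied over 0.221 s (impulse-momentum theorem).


J = F * dt = 1459 * 0.221 = 322.4390 N*s
delta_v = J / m
delta_v = 322.4390 / 98
delta_v = 3.2902


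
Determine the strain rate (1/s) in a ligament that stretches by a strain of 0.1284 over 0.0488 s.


strain_rate = delta_strain / delta_t
strain_rate = 0.1284 / 0.0488
strain_rate = 2.6311


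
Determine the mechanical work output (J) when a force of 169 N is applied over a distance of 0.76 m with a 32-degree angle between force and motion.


W = F * d * cos(theta)
theta = 32 deg = 0.5585 rad
cos(theta) = 0.8480
W = 169 * 0.76 * 0.8480
W = 108.9233


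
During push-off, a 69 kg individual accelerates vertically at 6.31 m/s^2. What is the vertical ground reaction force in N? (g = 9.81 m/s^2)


GRF = m * (g + a)
GRF = 69 * (9.81 + 6.31)
GRF = 69 * 16.1200
GRF = 1112.2800


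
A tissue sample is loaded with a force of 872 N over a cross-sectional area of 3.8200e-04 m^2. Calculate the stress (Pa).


stress = F / A
stress = 872 / 3.8200e-04
stress = 2.2827e+06


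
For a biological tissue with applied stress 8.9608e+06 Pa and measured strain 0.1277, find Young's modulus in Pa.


E = stress / strain
E = 8.9608e+06 / 0.1277
E = 7.0171e+07


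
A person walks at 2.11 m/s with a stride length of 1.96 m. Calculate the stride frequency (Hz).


f = v / stride_length
f = 2.11 / 1.96
f = 1.0765


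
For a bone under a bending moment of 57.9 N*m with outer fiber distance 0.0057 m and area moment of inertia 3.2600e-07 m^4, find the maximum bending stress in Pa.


sigma = M * c / I
sigma = 57.9 * 0.0057 / 3.2600e-07
M * c = 0.3300
sigma = 1.0124e+06


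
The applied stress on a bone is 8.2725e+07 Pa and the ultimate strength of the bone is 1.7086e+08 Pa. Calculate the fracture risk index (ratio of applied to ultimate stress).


FRI = applied / ultimate
FRI = 8.2725e+07 / 1.7086e+08
FRI = 0.4842


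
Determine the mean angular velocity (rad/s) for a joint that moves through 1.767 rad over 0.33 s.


omega = delta_theta / delta_t
omega = 1.767 / 0.33
omega = 5.3545


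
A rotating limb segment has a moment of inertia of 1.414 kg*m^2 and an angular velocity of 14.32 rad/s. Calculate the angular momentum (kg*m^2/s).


L = I * omega
L = 1.414 * 14.32
L = 20.2485


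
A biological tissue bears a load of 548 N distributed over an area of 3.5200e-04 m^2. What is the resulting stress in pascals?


stress = F / A
stress = 548 / 3.5200e-04
stress = 1.5568e+06


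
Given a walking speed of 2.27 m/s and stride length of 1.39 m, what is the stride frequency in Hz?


f = v / stride_length
f = 2.27 / 1.39
f = 1.6331


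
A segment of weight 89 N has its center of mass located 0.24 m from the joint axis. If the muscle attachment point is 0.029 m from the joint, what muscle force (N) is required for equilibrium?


F_muscle = W * d_load / d_muscle
F_muscle = 89 * 0.24 / 0.029
Numerator = 21.3600
F_muscle = 736.5517


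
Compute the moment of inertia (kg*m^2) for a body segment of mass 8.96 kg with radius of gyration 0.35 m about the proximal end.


I = m * k^2
I = 8.96 * 0.35^2
k^2 = 0.1225
I = 1.0976


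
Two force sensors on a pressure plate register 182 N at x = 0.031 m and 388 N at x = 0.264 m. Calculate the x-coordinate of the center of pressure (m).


COP_x = (F1*x1 + F2*x2) / (F1 + F2)
COP_x = (182*0.031 + 388*0.264) / (182 + 388)
Numerator = 108.0740
Denominator = 570
COP_x = 0.1896


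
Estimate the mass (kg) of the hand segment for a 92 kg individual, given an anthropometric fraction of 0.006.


m_segment = body_mass * fraction
m_segment = 92 * 0.006
m_segment = 0.5520


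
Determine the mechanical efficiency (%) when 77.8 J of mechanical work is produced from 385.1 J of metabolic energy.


eta = (W_mech / E_meta) * 100
eta = (77.8 / 385.1) * 100
ratio = 0.2020
eta = 20.2025


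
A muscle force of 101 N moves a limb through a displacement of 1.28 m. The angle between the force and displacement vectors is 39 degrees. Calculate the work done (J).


W = F * d * cos(theta)
theta = 39 deg = 0.6807 rad
cos(theta) = 0.7771
W = 101 * 1.28 * 0.7771
W = 100.4694


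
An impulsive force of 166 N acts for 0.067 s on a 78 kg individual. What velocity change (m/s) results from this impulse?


J = F * dt = 166 * 0.067 = 11.1220 N*s
delta_v = J / m
delta_v = 11.1220 / 78
delta_v = 0.1426


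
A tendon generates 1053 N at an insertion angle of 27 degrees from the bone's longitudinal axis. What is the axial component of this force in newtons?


F_eff = F_tendon * cos(theta)
theta = 27 deg = 0.4712 rad
cos(theta) = 0.8910
F_eff = 1053 * 0.8910
F_eff = 938.2299


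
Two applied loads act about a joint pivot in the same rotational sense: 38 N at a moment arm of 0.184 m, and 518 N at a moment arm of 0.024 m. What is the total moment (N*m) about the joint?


M = F1 * d1 + F2 * d2
M = 38 * 0.184 + 518 * 0.024
M = 6.9920 + 12.4320
M = 19.4240


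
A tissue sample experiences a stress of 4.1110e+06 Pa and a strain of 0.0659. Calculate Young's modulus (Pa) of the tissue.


E = stress / strain
E = 4.1110e+06 / 0.0659
E = 6.2382e+07


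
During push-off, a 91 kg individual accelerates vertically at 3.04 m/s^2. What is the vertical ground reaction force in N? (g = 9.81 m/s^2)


GRF = m * (g + a)
GRF = 91 * (9.81 + 3.04)
GRF = 91 * 12.8500
GRF = 1169.3500


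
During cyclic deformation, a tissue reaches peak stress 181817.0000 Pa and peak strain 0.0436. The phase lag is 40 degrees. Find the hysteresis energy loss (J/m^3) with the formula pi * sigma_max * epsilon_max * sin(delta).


E_loss = pi * sigma_max * epsilon_max * sin(delta)
delta = 40 deg = 0.6981 rad
sin(delta) = 0.6428
E_loss = pi * 181817.0000 * 0.0436 * 0.6428
E_loss = 16008.0468


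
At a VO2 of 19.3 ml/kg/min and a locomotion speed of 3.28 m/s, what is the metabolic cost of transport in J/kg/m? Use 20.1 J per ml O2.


Power per kg = VO2 * 20.1 / 60
Power per kg = 19.3 * 20.1 / 60 = 6.4655 W/kg
Cost = power_per_kg / speed
Cost = 6.4655 / 3.28
Cost = 1.9712


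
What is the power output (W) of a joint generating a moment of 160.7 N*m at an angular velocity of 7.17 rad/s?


P = M * omega
P = 160.7 * 7.17
P = 1152.2190


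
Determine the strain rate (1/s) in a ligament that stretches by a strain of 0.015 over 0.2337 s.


strain_rate = delta_strain / delta_t
strain_rate = 0.015 / 0.2337
strain_rate = 0.0642


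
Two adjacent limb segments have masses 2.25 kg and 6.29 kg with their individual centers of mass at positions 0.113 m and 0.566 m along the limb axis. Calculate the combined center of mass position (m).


COM = (m1*x1 + m2*x2) / (m1 + m2)
COM = (2.25*0.113 + 6.29*0.566) / (2.25 + 6.29)
Numerator = 3.8144
Denominator = 8.5400
COM = 0.4466


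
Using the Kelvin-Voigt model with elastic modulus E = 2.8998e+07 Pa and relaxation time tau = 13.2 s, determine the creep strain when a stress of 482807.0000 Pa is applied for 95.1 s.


epsilon(t) = (sigma/E) * (1 - exp(-t/tau))
sigma/E = 482807.0000 / 2.8998e+07 = 0.0166
exp(-t/tau) = exp(-95.1 / 13.2) = 7.4320e-04
epsilon = 0.0166 * (1 - 7.4320e-04)
epsilon = 0.0166


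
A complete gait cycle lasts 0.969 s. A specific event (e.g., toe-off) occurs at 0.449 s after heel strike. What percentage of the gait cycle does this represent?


pct = (event_time / cycle_time) * 100
pct = (0.449 / 0.969) * 100
ratio = 0.4634
pct = 46.3364


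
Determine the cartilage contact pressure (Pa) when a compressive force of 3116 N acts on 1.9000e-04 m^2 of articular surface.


P = F / A
P = 3116 / 1.9000e-04
P = 1.6400e+07


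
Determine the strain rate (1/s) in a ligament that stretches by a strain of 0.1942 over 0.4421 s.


strain_rate = delta_strain / delta_t
strain_rate = 0.1942 / 0.4421
strain_rate = 0.4393


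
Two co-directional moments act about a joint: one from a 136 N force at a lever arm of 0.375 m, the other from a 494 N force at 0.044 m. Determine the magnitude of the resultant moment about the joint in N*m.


M = F1 * d1 + F2 * d2
M = 136 * 0.375 + 494 * 0.044
M = 51.0000 + 21.7360
M = 72.7360


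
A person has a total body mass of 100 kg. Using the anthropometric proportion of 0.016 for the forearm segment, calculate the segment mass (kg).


m_segment = body_mass * fraction
m_segment = 100 * 0.016
m_segment = 1.6000


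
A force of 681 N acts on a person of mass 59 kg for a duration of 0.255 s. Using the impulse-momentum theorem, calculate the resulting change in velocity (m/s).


J = F * dt = 681 * 0.255 = 173.6550 N*s
delta_v = J / m
delta_v = 173.6550 / 59
delta_v = 2.9433


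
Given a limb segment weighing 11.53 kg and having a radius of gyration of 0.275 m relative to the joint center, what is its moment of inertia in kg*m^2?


I = m * k^2
I = 11.53 * 0.275^2
k^2 = 0.0756
I = 0.8720


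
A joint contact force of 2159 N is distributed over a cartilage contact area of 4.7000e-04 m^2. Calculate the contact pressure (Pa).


P = F / A
P = 2159 / 4.7000e-04
P = 4.5936e+06


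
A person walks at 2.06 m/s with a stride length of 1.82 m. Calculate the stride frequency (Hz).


f = v / stride_length
f = 2.06 / 1.82
f = 1.1319


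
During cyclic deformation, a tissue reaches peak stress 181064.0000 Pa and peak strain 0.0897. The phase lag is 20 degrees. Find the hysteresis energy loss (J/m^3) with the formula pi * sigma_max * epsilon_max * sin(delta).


E_loss = pi * sigma_max * epsilon_max * sin(delta)
delta = 20 deg = 0.3491 rad
sin(delta) = 0.3420
E_loss = pi * 181064.0000 * 0.0897 * 0.3420
E_loss = 17451.2327


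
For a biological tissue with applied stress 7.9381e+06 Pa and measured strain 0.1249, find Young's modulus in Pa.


E = stress / strain
E = 7.9381e+06 / 0.1249
E = 6.3556e+07


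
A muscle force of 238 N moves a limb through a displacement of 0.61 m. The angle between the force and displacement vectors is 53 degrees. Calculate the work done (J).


W = F * d * cos(theta)
theta = 53 deg = 0.9250 rad
cos(theta) = 0.6018
W = 238 * 0.61 * 0.6018
W = 87.3715


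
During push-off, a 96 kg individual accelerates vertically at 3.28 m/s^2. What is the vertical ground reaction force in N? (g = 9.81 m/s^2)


GRF = m * (g + a)
GRF = 96 * (9.81 + 3.28)
GRF = 96 * 13.0900
GRF = 1256.6400


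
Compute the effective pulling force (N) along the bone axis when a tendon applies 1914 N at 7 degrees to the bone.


F_eff = F_tendon * cos(theta)
theta = 7 deg = 0.1222 rad
cos(theta) = 0.9925
F_eff = 1914 * 0.9925
F_eff = 1899.7333


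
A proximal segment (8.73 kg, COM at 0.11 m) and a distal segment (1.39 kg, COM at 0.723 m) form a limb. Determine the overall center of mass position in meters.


COM = (m1*x1 + m2*x2) / (m1 + m2)
COM = (8.73*0.11 + 1.39*0.723) / (8.73 + 1.39)
Numerator = 1.9653
Denominator = 10.1200
COM = 0.1942


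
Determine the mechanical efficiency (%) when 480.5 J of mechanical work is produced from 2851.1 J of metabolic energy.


eta = (W_mech / E_meta) * 100
eta = (480.5 / 2851.1) * 100
ratio = 0.1685
eta = 16.8531


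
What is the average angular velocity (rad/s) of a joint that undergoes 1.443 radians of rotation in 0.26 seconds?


omega = delta_theta / delta_t
omega = 1.443 / 0.26
omega = 5.5500


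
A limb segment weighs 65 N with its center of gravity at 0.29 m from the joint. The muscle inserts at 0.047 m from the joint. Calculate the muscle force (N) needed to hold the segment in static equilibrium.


F_muscle = W * d_load / d_muscle
F_muscle = 65 * 0.29 / 0.047
Numerator = 18.8500
F_muscle = 401.0638


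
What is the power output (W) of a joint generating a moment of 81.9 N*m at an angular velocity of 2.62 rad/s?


P = M * omega
P = 81.9 * 2.62
P = 214.5780


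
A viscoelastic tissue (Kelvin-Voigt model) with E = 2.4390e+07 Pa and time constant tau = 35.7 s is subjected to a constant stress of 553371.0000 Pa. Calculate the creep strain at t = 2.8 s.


epsilon(t) = (sigma/E) * (1 - exp(-t/tau))
sigma/E = 553371.0000 / 2.4390e+07 = 0.0227
exp(-t/tau) = exp(-2.8 / 35.7) = 0.9246
epsilon = 0.0227 * (1 - 0.9246)
epsilon = 0.0017


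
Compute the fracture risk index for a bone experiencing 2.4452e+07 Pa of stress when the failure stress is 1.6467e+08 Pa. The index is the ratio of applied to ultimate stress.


FRI = applied / ultimate
FRI = 2.4452e+07 / 1.6467e+08
FRI = 0.1485


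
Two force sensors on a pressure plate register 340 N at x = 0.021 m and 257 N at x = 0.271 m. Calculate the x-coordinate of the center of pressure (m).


COP_x = (F1*x1 + F2*x2) / (F1 + F2)
COP_x = (340*0.021 + 257*0.271) / (340 + 257)
Numerator = 76.7870
Denominator = 597
COP_x = 0.1286


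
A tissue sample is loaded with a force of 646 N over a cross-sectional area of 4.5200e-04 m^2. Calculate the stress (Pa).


stress = F / A
stress = 646 / 4.5200e-04
stress = 1.4292e+06


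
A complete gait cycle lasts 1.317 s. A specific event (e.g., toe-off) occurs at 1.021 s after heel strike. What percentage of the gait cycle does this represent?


pct = (event_time / cycle_time) * 100
pct = (1.021 / 1.317) * 100
ratio = 0.7752
pct = 77.5247


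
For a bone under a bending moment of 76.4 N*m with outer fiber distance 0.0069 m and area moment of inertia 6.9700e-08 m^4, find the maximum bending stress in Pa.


sigma = M * c / I
sigma = 76.4 * 0.0069 / 6.9700e-08
M * c = 0.5272
sigma = 7.5633e+06


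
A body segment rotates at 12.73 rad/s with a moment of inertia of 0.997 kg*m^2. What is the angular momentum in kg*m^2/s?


L = I * omega
L = 0.997 * 12.73
L = 12.6918


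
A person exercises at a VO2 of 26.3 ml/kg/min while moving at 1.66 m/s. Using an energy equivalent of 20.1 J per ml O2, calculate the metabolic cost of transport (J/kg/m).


Power per kg = VO2 * 20.1 / 60
Power per kg = 26.3 * 20.1 / 60 = 8.8105 W/kg
Cost = power_per_kg / speed
Cost = 8.8105 / 1.66
Cost = 5.3075


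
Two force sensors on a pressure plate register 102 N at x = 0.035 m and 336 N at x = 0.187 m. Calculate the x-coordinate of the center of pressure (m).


COP_x = (F1*x1 + F2*x2) / (F1 + F2)
COP_x = (102*0.035 + 336*0.187) / (102 + 336)
Numerator = 66.4020
Denominator = 438
COP_x = 0.1516


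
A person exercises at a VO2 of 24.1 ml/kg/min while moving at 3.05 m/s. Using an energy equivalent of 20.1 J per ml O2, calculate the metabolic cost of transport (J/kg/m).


Power per kg = VO2 * 20.1 / 60
Power per kg = 24.1 * 20.1 / 60 = 8.0735 W/kg
Cost = power_per_kg / speed
Cost = 8.0735 / 3.05
Cost = 2.6470


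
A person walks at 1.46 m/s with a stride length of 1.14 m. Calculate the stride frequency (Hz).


f = v / stride_length
f = 1.46 / 1.14
f = 1.2807
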